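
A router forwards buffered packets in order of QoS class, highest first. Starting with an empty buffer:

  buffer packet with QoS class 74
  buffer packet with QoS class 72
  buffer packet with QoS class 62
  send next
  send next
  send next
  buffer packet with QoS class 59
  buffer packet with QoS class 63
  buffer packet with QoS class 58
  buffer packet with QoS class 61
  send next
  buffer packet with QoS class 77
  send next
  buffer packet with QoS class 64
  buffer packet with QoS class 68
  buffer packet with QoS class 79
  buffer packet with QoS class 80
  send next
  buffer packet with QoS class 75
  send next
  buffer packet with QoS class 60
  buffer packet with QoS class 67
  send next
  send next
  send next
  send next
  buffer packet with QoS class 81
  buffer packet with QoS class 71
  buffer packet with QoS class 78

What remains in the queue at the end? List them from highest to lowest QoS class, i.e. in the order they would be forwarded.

[81, 78, 71, 61, 60, 59, 58]

insert 74 → {74}
insert 72 → {74, 72}
insert 62 → {74, 72, 62}
send next → 74; now {72, 62}
send next → 72; now {62}
send next → 62; now {}
insert 59 → {59}
insert 63 → {63, 59}
insert 58 → {63, 59, 58}
insert 61 → {63, 61, 59, 58}
send next → 63; now {61, 59, 58}
insert 77 → {77, 61, 59, 58}
send next → 77; now {61, 59, 58}
insert 64 → {64, 61, 59, 58}
insert 68 → {68, 64, 61, 59, 58}
insert 79 → {79, 68, 64, 61, 59, 58}
insert 80 → {80, 79, 68, 64, 61, 59, 58}
send next → 80; now {79, 68, 64, 61, 59, 58}
insert 75 → {79, 75, 68, 64, 61, 59, 58}
send next → 79; now {75, 68, 64, 61, 59, 58}
insert 60 → {75, 68, 64, 61, 60, 59, 58}
insert 67 → {75, 68, 67, 64, 61, 60, 59, 58}
send next → 75; now {68, 67, 64, 61, 60, 59, 58}
send next → 68; now {67, 64, 61, 60, 59, 58}
send next → 67; now {64, 61, 60, 59, 58}
send next → 64; now {61, 60, 59, 58}
insert 81 → {81, 61, 60, 59, 58}
insert 71 → {81, 71, 61, 60, 59, 58}
insert 78 → {81, 78, 71, 61, 60, 59, 58}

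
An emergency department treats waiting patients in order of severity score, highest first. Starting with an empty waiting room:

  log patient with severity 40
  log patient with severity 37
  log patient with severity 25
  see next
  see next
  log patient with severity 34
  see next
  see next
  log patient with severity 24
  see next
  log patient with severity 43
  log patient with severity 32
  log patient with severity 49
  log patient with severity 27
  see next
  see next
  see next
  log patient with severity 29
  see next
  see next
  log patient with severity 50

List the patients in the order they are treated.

40, 37, 34, 25, 24, 49, 43, 32, 29, 27

insert 40 → {40}
insert 37 → {40, 37}
insert 25 → {40, 37, 25}
see next → 40; now {37, 25}
see next → 37; now {25}
insert 34 → {34, 25}
see next → 34; now {25}
see next → 25; now {}
insert 24 → {24}
see next → 24; now {}
insert 43 → {43}
insert 32 → {43, 32}
insert 49 → {49, 43, 32}
insert 27 → {49, 43, 32, 27}
see next → 49; now {43, 32, 27}
see next → 43; now {32, 27}
see next → 32; now {27}
insert 29 → {29, 27}
see next → 29; now {27}
see next → 27; now {}
insert 50 → {50}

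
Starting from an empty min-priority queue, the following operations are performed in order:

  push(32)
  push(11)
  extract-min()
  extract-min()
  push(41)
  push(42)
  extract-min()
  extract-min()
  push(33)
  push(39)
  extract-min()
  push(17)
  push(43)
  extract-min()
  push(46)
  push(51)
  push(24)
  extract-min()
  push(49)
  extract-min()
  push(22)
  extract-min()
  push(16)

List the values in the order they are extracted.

insert 32 → {32}
insert 11 → {11, 32}
extract-min → 11; now {32}
extract-min → 32; now {}
insert 41 → {41}
insert 42 → {41, 42}
extract-min → 41; now {42}
extract-min → 42; now {}
insert 33 → {33}
insert 39 → {33, 39}
extract-min → 33; now {39}
insert 17 → {17, 39}
insert 43 → {17, 39, 43}
extract-min → 17; now {39, 43}
insert 46 → {39, 43, 46}
insert 51 → {39, 43, 46, 51}
insert 24 → {24, 39, 43, 46, 51}
extract-min → 24; now {39, 43, 46, 51}
insert 49 → {39, 43, 46, 49, 51}
extract-min → 39; now {43, 46, 49, 51}
insert 22 → {22, 43, 46, 49, 51}
extract-min → 22; now {43, 46, 49, 51}
insert 16 → {16, 43, 46, 49, 51}

11, 32, 41, 42, 33, 17, 24, 39, 22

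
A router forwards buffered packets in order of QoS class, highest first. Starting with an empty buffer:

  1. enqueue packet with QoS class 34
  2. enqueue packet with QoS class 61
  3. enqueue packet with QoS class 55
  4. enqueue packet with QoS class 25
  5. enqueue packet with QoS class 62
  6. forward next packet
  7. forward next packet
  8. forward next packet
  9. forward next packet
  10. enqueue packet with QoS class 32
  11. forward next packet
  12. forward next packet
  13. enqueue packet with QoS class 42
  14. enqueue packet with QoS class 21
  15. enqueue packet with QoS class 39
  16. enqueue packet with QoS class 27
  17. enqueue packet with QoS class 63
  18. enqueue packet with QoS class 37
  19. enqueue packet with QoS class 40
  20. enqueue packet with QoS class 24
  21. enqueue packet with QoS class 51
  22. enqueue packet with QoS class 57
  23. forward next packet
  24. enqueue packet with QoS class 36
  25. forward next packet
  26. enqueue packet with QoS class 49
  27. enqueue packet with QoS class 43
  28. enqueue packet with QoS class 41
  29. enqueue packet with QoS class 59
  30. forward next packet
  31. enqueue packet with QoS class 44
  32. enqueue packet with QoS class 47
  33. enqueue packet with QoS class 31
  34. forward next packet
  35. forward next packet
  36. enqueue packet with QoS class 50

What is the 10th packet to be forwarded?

insert 34 → {34}
insert 61 → {61, 34}
insert 55 → {61, 55, 34}
insert 25 → {61, 55, 34, 25}
insert 62 → {62, 61, 55, 34, 25}
forward next packet → 62; now {61, 55, 34, 25}
forward next packet → 61; now {55, 34, 25}
forward next packet → 55; now {34, 25}
forward next packet → 34; now {25}
insert 32 → {32, 25}
forward next packet → 32; now {25}
forward next packet → 25; now {}
insert 42 → {42}
insert 21 → {42, 21}
insert 39 → {42, 39, 21}
insert 27 → {42, 39, 27, 21}
insert 63 → {63, 42, 39, 27, 21}
insert 37 → {63, 42, 39, 37, 27, 21}
insert 40 → {63, 42, 40, 39, 37, 27, 21}
insert 24 → {63, 42, 40, 39, 37, 27, 24, 21}
insert 51 → {63, 51, 42, 40, 39, 37, 27, 24, 21}
insert 57 → {63, 57, 51, 42, 40, 39, 37, 27, 24, 21}
forward next packet → 63; now {57, 51, 42, 40, 39, 37, 27, 24, 21}
insert 36 → {57, 51, 42, 40, 39, 37, 36, 27, 24, 21}
forward next packet → 57; now {51, 42, 40, 39, 37, 36, 27, 24, 21}
insert 49 → {51, 49, 42, 40, 39, 37, 36, 27, 24, 21}
insert 43 → {51, 49, 43, 42, 40, 39, 37, 36, 27, 24, 21}
insert 41 → {51, 49, 43, 42, 41, 40, 39, 37, 36, 27, 24, 21}
insert 59 → {59, 51, 49, 43, 42, 41, 40, 39, 37, 36, 27, 24, 21}
forward next packet → 59; now {51, 49, 43, 42, 41, 40, 39, 37, 36, 27, 24, 21}
insert 44 → {51, 49, 44, 43, 42, 41, 40, 39, 37, 36, 27, 24, 21}
insert 47 → {51, 49, 47, 44, 43, 42, 41, 40, 39, 37, 36, 27, 24, 21}
insert 31 → {51, 49, 47, 44, 43, 42, 41, 40, 39, 37, 36, 31, 27, 24, 21}
forward next packet → 51; now {49, 47, 44, 43, 42, 41, 40, 39, 37, 36, 31, 27, 24, 21}
forward next packet → 49; now {47, 44, 43, 42, 41, 40, 39, 37, 36, 31, 27, 24, 21}
insert 50 → {50, 47, 44, 43, 42, 41, 40, 39, 37, 36, 31, 27, 24, 21}

51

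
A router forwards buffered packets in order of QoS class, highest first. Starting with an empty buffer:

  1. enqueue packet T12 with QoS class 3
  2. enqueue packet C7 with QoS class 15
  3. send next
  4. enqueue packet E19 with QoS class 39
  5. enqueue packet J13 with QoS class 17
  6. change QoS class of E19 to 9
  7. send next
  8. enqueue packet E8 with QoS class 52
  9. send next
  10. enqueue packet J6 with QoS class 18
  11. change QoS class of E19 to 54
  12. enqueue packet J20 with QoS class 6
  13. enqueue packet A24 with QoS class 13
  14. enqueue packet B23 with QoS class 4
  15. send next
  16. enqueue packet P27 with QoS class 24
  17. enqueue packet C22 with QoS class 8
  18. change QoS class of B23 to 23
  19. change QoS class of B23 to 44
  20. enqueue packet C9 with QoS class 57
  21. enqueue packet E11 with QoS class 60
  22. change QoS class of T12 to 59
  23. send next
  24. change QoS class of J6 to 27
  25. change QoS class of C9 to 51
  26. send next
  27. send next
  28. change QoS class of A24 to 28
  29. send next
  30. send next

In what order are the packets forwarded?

add T12 (QoS class 3) → {T12:3}
add C7 (QoS class 15) → {C7:15, T12:3}
send next → C7; now {T12:3}
add E19 (QoS class 39) → {E19:39, T12:3}
add J13 (QoS class 17) → {E19:39, J13:17, T12:3}
update E19 to QoS class 9 → {J13:17, E19:9, T12:3}
send next → J13; now {E19:9, T12:3}
add E8 (QoS class 52) → {E8:52, E19:9, T12:3}
send next → E8; now {E19:9, T12:3}
add J6 (QoS class 18) → {J6:18, E19:9, T12:3}
update E19 to QoS class 54 → {E19:54, J6:18, T12:3}
add J20 (QoS class 6) → {E19:54, J6:18, J20:6, T12:3}
add A24 (QoS class 13) → {E19:54, J6:18, A24:13, J20:6, T12:3}
add B23 (QoS class 4) → {E19:54, J6:18, A24:13, J20:6, B23:4, T12:3}
send next → E19; now {J6:18, A24:13, J20:6, B23:4, T12:3}
add P27 (QoS class 24) → {P27:24, J6:18, A24:13, J20:6, B23:4, T12:3}
add C22 (QoS class 8) → {P27:24, J6:18, A24:13, C22:8, J20:6, B23:4, T12:3}
update B23 to QoS class 23 → {P27:24, B23:23, J6:18, A24:13, C22:8, J20:6, T12:3}
update B23 to QoS class 44 → {B23:44, P27:24, J6:18, A24:13, C22:8, J20:6, T12:3}
add C9 (QoS class 57) → {C9:57, B23:44, P27:24, J6:18, A24:13, C22:8, J20:6, T12:3}
add E11 (QoS class 60) → {E11:60, C9:57, B23:44, P27:24, J6:18, A24:13, C22:8, J20:6, T12:3}
update T12 to QoS class 59 → {E11:60, T12:59, C9:57, B23:44, P27:24, J6:18, A24:13, C22:8, J20:6}
send next → E11; now {T12:59, C9:57, B23:44, P27:24, J6:18, A24:13, C22:8, J20:6}
update J6 to QoS class 27 → {T12:59, C9:57, B23:44, J6:27, P27:24, A24:13, C22:8, J20:6}
update C9 to QoS class 51 → {T12:59, C9:51, B23:44, J6:27, P27:24, A24:13, C22:8, J20:6}
send next → T12; now {C9:51, B23:44, J6:27, P27:24, A24:13, C22:8, J20:6}
send next → C9; now {B23:44, J6:27, P27:24, A24:13, C22:8, J20:6}
update A24 to QoS class 28 → {B23:44, A24:28, J6:27, P27:24, C22:8, J20:6}
send next → B23; now {A24:28, J6:27, P27:24, C22:8, J20:6}
send next → A24; now {J6:27, P27:24, C22:8, J20:6}

C7 → J13 → E8 → E19 → E11 → T12 → C9 → B23 → A24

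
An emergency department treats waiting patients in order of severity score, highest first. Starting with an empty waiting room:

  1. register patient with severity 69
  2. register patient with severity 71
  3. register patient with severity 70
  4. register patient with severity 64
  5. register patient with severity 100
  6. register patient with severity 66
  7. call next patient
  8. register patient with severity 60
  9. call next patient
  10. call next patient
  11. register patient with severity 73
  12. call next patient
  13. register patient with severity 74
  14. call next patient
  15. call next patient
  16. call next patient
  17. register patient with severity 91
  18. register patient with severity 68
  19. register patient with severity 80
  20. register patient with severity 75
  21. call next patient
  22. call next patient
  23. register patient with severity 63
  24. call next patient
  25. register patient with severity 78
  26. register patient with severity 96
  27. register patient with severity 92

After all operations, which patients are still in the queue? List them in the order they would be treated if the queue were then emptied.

96, 92, 78, 68, 64, 63, 60

insert 69 → {69}
insert 71 → {71, 69}
insert 70 → {71, 70, 69}
insert 64 → {71, 70, 69, 64}
insert 100 → {100, 71, 70, 69, 64}
insert 66 → {100, 71, 70, 69, 66, 64}
call next patient → 100; now {71, 70, 69, 66, 64}
insert 60 → {71, 70, 69, 66, 64, 60}
call next patient → 71; now {70, 69, 66, 64, 60}
call next patient → 70; now {69, 66, 64, 60}
insert 73 → {73, 69, 66, 64, 60}
call next patient → 73; now {69, 66, 64, 60}
insert 74 → {74, 69, 66, 64, 60}
call next patient → 74; now {69, 66, 64, 60}
call next patient → 69; now {66, 64, 60}
call next patient → 66; now {64, 60}
insert 91 → {91, 64, 60}
insert 68 → {91, 68, 64, 60}
insert 80 → {91, 80, 68, 64, 60}
insert 75 → {91, 80, 75, 68, 64, 60}
call next patient → 91; now {80, 75, 68, 64, 60}
call next patient → 80; now {75, 68, 64, 60}
insert 63 → {75, 68, 64, 63, 60}
call next patient → 75; now {68, 64, 63, 60}
insert 78 → {78, 68, 64, 63, 60}
insert 96 → {96, 78, 68, 64, 63, 60}
insert 92 → {96, 92, 78, 68, 64, 63, 60}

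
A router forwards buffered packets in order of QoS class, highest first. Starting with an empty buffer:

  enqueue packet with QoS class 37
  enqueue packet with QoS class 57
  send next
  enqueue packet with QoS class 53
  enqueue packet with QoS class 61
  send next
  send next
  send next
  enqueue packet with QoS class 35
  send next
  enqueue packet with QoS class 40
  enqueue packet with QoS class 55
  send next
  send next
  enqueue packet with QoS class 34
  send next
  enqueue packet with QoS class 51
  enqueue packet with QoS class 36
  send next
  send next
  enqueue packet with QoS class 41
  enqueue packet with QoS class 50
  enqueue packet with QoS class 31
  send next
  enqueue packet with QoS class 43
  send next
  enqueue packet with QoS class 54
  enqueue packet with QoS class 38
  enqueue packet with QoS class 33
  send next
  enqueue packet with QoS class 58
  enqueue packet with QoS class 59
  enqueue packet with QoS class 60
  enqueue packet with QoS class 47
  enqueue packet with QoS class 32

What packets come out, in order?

57 → 61 → 53 → 37 → 35 → 55 → 40 → 34 → 51 → 36 → 50 → 43 → 54

insert 37 → {37}
insert 57 → {57, 37}
send next → 57; now {37}
insert 53 → {53, 37}
insert 61 → {61, 53, 37}
send next → 61; now {53, 37}
send next → 53; now {37}
send next → 37; now {}
insert 35 → {35}
send next → 35; now {}
insert 40 → {40}
insert 55 → {55, 40}
send next → 55; now {40}
send next → 40; now {}
insert 34 → {34}
send next → 34; now {}
insert 51 → {51}
insert 36 → {51, 36}
send next → 51; now {36}
send next → 36; now {}
insert 41 → {41}
insert 50 → {50, 41}
insert 31 → {50, 41, 31}
send next → 50; now {41, 31}
insert 43 → {43, 41, 31}
send next → 43; now {41, 31}
insert 54 → {54, 41, 31}
insert 38 → {54, 41, 38, 31}
insert 33 → {54, 41, 38, 33, 31}
send next → 54; now {41, 38, 33, 31}
insert 58 → {58, 41, 38, 33, 31}
insert 59 → {59, 58, 41, 38, 33, 31}
insert 60 → {60, 59, 58, 41, 38, 33, 31}
insert 47 → {60, 59, 58, 47, 41, 38, 33, 31}
insert 32 → {60, 59, 58, 47, 41, 38, 33, 32, 31}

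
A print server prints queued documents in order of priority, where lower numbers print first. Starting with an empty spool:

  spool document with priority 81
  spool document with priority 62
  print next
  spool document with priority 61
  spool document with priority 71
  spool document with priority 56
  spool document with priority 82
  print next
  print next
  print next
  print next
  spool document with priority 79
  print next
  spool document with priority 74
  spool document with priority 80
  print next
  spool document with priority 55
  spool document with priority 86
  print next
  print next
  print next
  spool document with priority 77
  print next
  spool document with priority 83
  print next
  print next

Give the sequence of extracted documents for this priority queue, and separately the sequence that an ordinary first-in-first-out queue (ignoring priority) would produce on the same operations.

priority queue: [62, 56, 61, 71, 81, 79, 74, 55, 80, 82, 77, 83, 86]; FIFO queue: [81, 62, 61, 71, 56, 82, 79, 74, 80, 55, 86, 77, 83]

insert 81 → {81}
insert 62 → {62, 81}
print next → 62; now {81}
insert 61 → {61, 81}
insert 71 → {61, 71, 81}
insert 56 → {56, 61, 71, 81}
insert 82 → {56, 61, 71, 81, 82}
print next → 56; now {61, 71, 81, 82}
print next → 61; now {71, 81, 82}
print next → 71; now {81, 82}
print next → 81; now {82}
insert 79 → {79, 82}
print next → 79; now {82}
insert 74 → {74, 82}
insert 80 → {74, 80, 82}
print next → 74; now {80, 82}
insert 55 → {55, 80, 82}
insert 86 → {55, 80, 82, 86}
print next → 55; now {80, 82, 86}
print next → 80; now {82, 86}
print next → 82; now {86}
insert 77 → {77, 86}
print next → 77; now {86}
insert 83 → {83, 86}
print next → 83; now {86}
print next → 86; now {}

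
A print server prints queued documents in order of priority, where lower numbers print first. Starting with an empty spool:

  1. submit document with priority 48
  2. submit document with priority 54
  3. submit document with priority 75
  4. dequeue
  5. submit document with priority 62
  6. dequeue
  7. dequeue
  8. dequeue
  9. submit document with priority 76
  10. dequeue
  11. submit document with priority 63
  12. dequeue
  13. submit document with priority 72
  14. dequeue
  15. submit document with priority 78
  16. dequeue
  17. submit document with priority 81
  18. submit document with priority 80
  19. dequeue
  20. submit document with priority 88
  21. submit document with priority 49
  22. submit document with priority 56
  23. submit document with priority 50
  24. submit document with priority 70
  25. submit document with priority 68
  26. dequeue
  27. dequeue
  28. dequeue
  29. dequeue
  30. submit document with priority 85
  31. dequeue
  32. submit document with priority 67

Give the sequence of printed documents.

[48, 54, 62, 75, 76, 63, 72, 78, 80, 49, 50, 56, 68, 70]

insert 48 → {48}
insert 54 → {48, 54}
insert 75 → {48, 54, 75}
dequeue → 48; now {54, 75}
insert 62 → {54, 62, 75}
dequeue → 54; now {62, 75}
dequeue → 62; now {75}
dequeue → 75; now {}
insert 76 → {76}
dequeue → 76; now {}
insert 63 → {63}
dequeue → 63; now {}
insert 72 → {72}
dequeue → 72; now {}
insert 78 → {78}
dequeue → 78; now {}
insert 81 → {81}
insert 80 → {80, 81}
dequeue → 80; now {81}
insert 88 → {81, 88}
insert 49 → {49, 81, 88}
insert 56 → {49, 56, 81, 88}
insert 50 → {49, 50, 56, 81, 88}
insert 70 → {49, 50, 56, 70, 81, 88}
insert 68 → {49, 50, 56, 68, 70, 81, 88}
dequeue → 49; now {50, 56, 68, 70, 81, 88}
dequeue → 50; now {56, 68, 70, 81, 88}
dequeue → 56; now {68, 70, 81, 88}
dequeue → 68; now {70, 81, 88}
insert 85 → {70, 81, 85, 88}
dequeue → 70; now {81, 85, 88}
insert 67 → {67, 81, 85, 88}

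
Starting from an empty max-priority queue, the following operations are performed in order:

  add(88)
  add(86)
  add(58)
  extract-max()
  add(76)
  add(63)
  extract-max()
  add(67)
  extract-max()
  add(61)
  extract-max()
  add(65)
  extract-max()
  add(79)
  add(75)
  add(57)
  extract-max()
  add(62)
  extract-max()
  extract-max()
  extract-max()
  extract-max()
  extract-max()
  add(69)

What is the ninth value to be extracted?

insert 88 → {88}
insert 86 → {88, 86}
insert 58 → {88, 86, 58}
extract-max → 88; now {86, 58}
insert 76 → {86, 76, 58}
insert 63 → {86, 76, 63, 58}
extract-max → 86; now {76, 63, 58}
insert 67 → {76, 67, 63, 58}
extract-max → 76; now {67, 63, 58}
insert 61 → {67, 63, 61, 58}
extract-max → 67; now {63, 61, 58}
insert 65 → {65, 63, 61, 58}
extract-max → 65; now {63, 61, 58}
insert 79 → {79, 63, 61, 58}
insert 75 → {79, 75, 63, 61, 58}
insert 57 → {79, 75, 63, 61, 58, 57}
extract-max → 79; now {75, 63, 61, 58, 57}
insert 62 → {75, 63, 62, 61, 58, 57}
extract-max → 75; now {63, 62, 61, 58, 57}
extract-max → 63; now {62, 61, 58, 57}
extract-max → 62; now {61, 58, 57}
extract-max → 61; now {58, 57}
extract-max → 58; now {57}
insert 69 → {69, 57}

62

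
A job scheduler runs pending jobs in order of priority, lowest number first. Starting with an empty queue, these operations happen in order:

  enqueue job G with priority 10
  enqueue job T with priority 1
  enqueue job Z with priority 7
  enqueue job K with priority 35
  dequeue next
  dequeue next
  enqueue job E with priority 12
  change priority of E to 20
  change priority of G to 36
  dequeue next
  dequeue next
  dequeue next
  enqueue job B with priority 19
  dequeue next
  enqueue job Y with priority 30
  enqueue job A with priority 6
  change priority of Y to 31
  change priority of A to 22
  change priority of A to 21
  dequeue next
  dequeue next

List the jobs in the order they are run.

add G (priority 10) → {G:10}
add T (priority 1) → {T:1, G:10}
add Z (priority 7) → {T:1, Z:7, G:10}
add K (priority 35) → {T:1, Z:7, G:10, K:35}
dequeue next → T; now {Z:7, G:10, K:35}
dequeue next → Z; now {G:10, K:35}
add E (priority 12) → {G:10, E:12, K:35}
update E to priority 20 → {G:10, E:20, K:35}
update G to priority 36 → {E:20, K:35, G:36}
dequeue next → E; now {K:35, G:36}
dequeue next → K; now {G:36}
dequeue next → G; now {}
add B (priority 19) → {B:19}
dequeue next → B; now {}
add Y (priority 30) → {Y:30}
add A (priority 6) → {A:6, Y:30}
update Y to priority 31 → {A:6, Y:31}
update A to priority 22 → {A:22, Y:31}
update A to priority 21 → {A:21, Y:31}
dequeue next → A; now {Y:31}
dequeue next → Y; now {}

T → Z → E → K → G → B → A → Y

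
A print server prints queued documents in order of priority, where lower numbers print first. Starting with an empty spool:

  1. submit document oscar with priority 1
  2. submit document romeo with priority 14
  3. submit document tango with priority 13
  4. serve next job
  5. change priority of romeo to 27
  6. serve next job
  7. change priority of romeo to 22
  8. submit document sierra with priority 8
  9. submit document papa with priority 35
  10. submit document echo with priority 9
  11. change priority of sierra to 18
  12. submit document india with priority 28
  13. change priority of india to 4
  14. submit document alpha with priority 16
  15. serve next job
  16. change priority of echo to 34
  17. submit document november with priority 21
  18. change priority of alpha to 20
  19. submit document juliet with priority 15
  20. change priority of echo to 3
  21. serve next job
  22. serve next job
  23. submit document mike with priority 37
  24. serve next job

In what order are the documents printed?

add oscar (priority 1) → {oscar:1}
add romeo (priority 14) → {oscar:1, romeo:14}
add tango (priority 13) → {oscar:1, tango:13, romeo:14}
serve next job → oscar; now {tango:13, romeo:14}
update romeo to priority 27 → {tango:13, romeo:27}
serve next job → tango; now {romeo:27}
update romeo to priority 22 → {romeo:22}
add sierra (priority 8) → {sierra:8, romeo:22}
add papa (priority 35) → {sierra:8, romeo:22, papa:35}
add echo (priority 9) → {sierra:8, echo:9, romeo:22, papa:35}
update sierra to priority 18 → {echo:9, sierra:18, romeo:22, papa:35}
add india (priority 28) → {echo:9, sierra:18, romeo:22, india:28, papa:35}
update india to priority 4 → {india:4, echo:9, sierra:18, romeo:22, papa:35}
add alpha (priority 16) → {india:4, echo:9, alpha:16, sierra:18, romeo:22, papa:35}
serve next job → india; now {echo:9, alpha:16, sierra:18, romeo:22, papa:35}
update echo to priority 34 → {alpha:16, sierra:18, romeo:22, echo:34, papa:35}
add november (priority 21) → {alpha:16, sierra:18, november:21, romeo:22, echo:34, papa:35}
update alpha to priority 20 → {sierra:18, alpha:20, november:21, romeo:22, echo:34, papa:35}
add juliet (priority 15) → {juliet:15, sierra:18, alpha:20, november:21, romeo:22, echo:34, papa:35}
update echo to priority 3 → {echo:3, juliet:15, sierra:18, alpha:20, november:21, romeo:22, papa:35}
serve next job → echo; now {juliet:15, sierra:18, alpha:20, november:21, romeo:22, papa:35}
serve next job → juliet; now {sierra:18, alpha:20, november:21, romeo:22, papa:35}
add mike (priority 37) → {sierra:18, alpha:20, november:21, romeo:22, papa:35, mike:37}
serve next job → sierra; now {alpha:20, november:21, romeo:22, papa:35, mike:37}

oscar, tango, india, echo, juliet, sierra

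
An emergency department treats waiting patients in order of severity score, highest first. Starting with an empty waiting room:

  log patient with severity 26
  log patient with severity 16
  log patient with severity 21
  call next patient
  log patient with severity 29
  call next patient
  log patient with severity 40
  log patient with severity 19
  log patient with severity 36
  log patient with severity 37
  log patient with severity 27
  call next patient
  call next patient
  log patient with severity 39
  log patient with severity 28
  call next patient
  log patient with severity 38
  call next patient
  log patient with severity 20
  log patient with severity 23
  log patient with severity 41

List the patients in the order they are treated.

26 → 29 → 40 → 37 → 39 → 38

insert 26 → {26}
insert 16 → {26, 16}
insert 21 → {26, 21, 16}
call next patient → 26; now {21, 16}
insert 29 → {29, 21, 16}
call next patient → 29; now {21, 16}
insert 40 → {40, 21, 16}
insert 19 → {40, 21, 19, 16}
insert 36 → {40, 36, 21, 19, 16}
insert 37 → {40, 37, 36, 21, 19, 16}
insert 27 → {40, 37, 36, 27, 21, 19, 16}
call next patient → 40; now {37, 36, 27, 21, 19, 16}
call next patient → 37; now {36, 27, 21, 19, 16}
insert 39 → {39, 36, 27, 21, 19, 16}
insert 28 → {39, 36, 28, 27, 21, 19, 16}
call next patient → 39; now {36, 28, 27, 21, 19, 16}
insert 38 → {38, 36, 28, 27, 21, 19, 16}
call next patient → 38; now {36, 28, 27, 21, 19, 16}
insert 20 → {36, 28, 27, 21, 20, 19, 16}
insert 23 → {36, 28, 27, 23, 21, 20, 19, 16}
insert 41 → {41, 36, 28, 27, 23, 21, 20, 19, 16}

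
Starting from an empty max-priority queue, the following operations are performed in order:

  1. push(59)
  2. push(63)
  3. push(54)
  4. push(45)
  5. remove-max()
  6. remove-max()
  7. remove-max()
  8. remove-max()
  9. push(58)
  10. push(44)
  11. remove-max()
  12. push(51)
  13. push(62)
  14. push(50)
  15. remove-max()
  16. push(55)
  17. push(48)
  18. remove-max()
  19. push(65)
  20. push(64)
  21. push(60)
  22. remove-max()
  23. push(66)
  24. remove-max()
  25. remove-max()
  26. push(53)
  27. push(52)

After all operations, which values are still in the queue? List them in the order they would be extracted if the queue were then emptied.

insert 59 → {59}
insert 63 → {63, 59}
insert 54 → {63, 59, 54}
insert 45 → {63, 59, 54, 45}
remove-max → 63; now {59, 54, 45}
remove-max → 59; now {54, 45}
remove-max → 54; now {45}
remove-max → 45; now {}
insert 58 → {58}
insert 44 → {58, 44}
remove-max → 58; now {44}
insert 51 → {51, 44}
insert 62 → {62, 51, 44}
insert 50 → {62, 51, 50, 44}
remove-max → 62; now {51, 50, 44}
insert 55 → {55, 51, 50, 44}
insert 48 → {55, 51, 50, 48, 44}
remove-max → 55; now {51, 50, 48, 44}
insert 65 → {65, 51, 50, 48, 44}
insert 64 → {65, 64, 51, 50, 48, 44}
insert 60 → {65, 64, 60, 51, 50, 48, 44}
remove-max → 65; now {64, 60, 51, 50, 48, 44}
insert 66 → {66, 64, 60, 51, 50, 48, 44}
remove-max → 66; now {64, 60, 51, 50, 48, 44}
remove-max → 64; now {60, 51, 50, 48, 44}
insert 53 → {60, 53, 51, 50, 48, 44}
insert 52 → {60, 53, 52, 51, 50, 48, 44}

60, 53, 52, 51, 50, 48, 44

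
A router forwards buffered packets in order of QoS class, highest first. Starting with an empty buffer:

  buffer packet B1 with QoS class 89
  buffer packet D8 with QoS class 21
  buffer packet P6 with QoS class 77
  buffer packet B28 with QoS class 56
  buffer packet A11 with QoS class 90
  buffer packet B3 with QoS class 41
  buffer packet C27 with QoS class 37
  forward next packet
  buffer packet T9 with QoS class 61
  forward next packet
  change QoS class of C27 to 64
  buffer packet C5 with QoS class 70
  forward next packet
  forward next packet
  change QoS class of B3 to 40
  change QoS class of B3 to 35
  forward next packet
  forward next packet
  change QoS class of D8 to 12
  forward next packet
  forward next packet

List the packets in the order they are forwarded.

A11, B1, P6, C5, C27, T9, B28, B3

add B1 (QoS class 89) → {B1:89}
add D8 (QoS class 21) → {B1:89, D8:21}
add P6 (QoS class 77) → {B1:89, P6:77, D8:21}
add B28 (QoS class 56) → {B1:89, P6:77, B28:56, D8:21}
add A11 (QoS class 90) → {A11:90, B1:89, P6:77, B28:56, D8:21}
add B3 (QoS class 41) → {A11:90, B1:89, P6:77, B28:56, B3:41, D8:21}
add C27 (QoS class 37) → {A11:90, B1:89, P6:77, B28:56, B3:41, C27:37, D8:21}
forward next packet → A11; now {B1:89, P6:77, B28:56, B3:41, C27:37, D8:21}
add T9 (QoS class 61) → {B1:89, P6:77, T9:61, B28:56, B3:41, C27:37, D8:21}
forward next packet → B1; now {P6:77, T9:61, B28:56, B3:41, C27:37, D8:21}
update C27 to QoS class 64 → {P6:77, C27:64, T9:61, B28:56, B3:41, D8:21}
add C5 (QoS class 70) → {P6:77, C5:70, C27:64, T9:61, B28:56, B3:41, D8:21}
forward next packet → P6; now {C5:70, C27:64, T9:61, B28:56, B3:41, D8:21}
forward next packet → C5; now {C27:64, T9:61, B28:56, B3:41, D8:21}
update B3 to QoS class 40 → {C27:64, T9:61, B28:56, B3:40, D8:21}
update B3 to QoS class 35 → {C27:64, T9:61, B28:56, B3:35, D8:21}
forward next packet → C27; now {T9:61, B28:56, B3:35, D8:21}
forward next packet → T9; now {B28:56, B3:35, D8:21}
update D8 to QoS class 12 → {B28:56, B3:35, D8:12}
forward next packet → B28; now {B3:35, D8:12}
forward next packet → B3; now {D8:12}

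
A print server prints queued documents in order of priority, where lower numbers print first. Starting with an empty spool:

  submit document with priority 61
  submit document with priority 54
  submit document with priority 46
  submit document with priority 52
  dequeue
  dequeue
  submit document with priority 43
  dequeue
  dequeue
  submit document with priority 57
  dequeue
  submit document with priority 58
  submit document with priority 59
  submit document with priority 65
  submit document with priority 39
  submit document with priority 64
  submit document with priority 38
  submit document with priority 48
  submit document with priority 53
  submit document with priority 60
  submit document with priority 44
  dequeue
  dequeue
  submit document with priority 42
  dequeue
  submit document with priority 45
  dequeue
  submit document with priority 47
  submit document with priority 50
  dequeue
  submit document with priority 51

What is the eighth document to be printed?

insert 61 → {61}
insert 54 → {54, 61}
insert 46 → {46, 54, 61}
insert 52 → {46, 52, 54, 61}
dequeue → 46; now {52, 54, 61}
dequeue → 52; now {54, 61}
insert 43 → {43, 54, 61}
dequeue → 43; now {54, 61}
dequeue → 54; now {61}
insert 57 → {57, 61}
dequeue → 57; now {61}
insert 58 → {58, 61}
insert 59 → {58, 59, 61}
insert 65 → {58, 59, 61, 65}
insert 39 → {39, 58, 59, 61, 65}
insert 64 → {39, 58, 59, 61, 64, 65}
insert 38 → {38, 39, 58, 59, 61, 64, 65}
insert 48 → {38, 39, 48, 58, 59, 61, 64, 65}
insert 53 → {38, 39, 48, 53, 58, 59, 61, 64, 65}
insert 60 → {38, 39, 48, 53, 58, 59, 60, 61, 64, 65}
insert 44 → {38, 39, 44, 48, 53, 58, 59, 60, 61, 64, 65}
dequeue → 38; now {39, 44, 48, 53, 58, 59, 60, 61, 64, 65}
dequeue → 39; now {44, 48, 53, 58, 59, 60, 61, 64, 65}
insert 42 → {42, 44, 48, 53, 58, 59, 60, 61, 64, 65}
dequeue → 42; now {44, 48, 53, 58, 59, 60, 61, 64, 65}
insert 45 → {44, 45, 48, 53, 58, 59, 60, 61, 64, 65}
dequeue → 44; now {45, 48, 53, 58, 59, 60, 61, 64, 65}
insert 47 → {45, 47, 48, 53, 58, 59, 60, 61, 64, 65}
insert 50 → {45, 47, 48, 50, 53, 58, 59, 60, 61, 64, 65}
dequeue → 45; now {47, 48, 50, 53, 58, 59, 60, 61, 64, 65}
insert 51 → {47, 48, 50, 51, 53, 58, 59, 60, 61, 64, 65}

42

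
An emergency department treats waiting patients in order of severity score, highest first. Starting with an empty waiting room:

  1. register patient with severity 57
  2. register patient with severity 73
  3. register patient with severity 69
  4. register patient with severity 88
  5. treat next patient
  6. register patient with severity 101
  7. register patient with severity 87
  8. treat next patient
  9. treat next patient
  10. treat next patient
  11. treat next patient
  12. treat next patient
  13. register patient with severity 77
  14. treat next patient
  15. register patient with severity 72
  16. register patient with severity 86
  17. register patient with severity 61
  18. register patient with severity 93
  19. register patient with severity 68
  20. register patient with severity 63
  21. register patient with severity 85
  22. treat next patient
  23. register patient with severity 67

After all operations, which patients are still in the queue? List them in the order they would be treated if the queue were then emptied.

86, 85, 72, 68, 67, 63, 61

insert 57 → {57}
insert 73 → {73, 57}
insert 69 → {73, 69, 57}
insert 88 → {88, 73, 69, 57}
treat next patient → 88; now {73, 69, 57}
insert 101 → {101, 73, 69, 57}
insert 87 → {101, 87, 73, 69, 57}
treat next patient → 101; now {87, 73, 69, 57}
treat next patient → 87; now {73, 69, 57}
treat next patient → 73; now {69, 57}
treat next patient → 69; now {57}
treat next patient → 57; now {}
insert 77 → {77}
treat next patient → 77; now {}
insert 72 → {72}
insert 86 → {86, 72}
insert 61 → {86, 72, 61}
insert 93 → {93, 86, 72, 61}
insert 68 → {93, 86, 72, 68, 61}
insert 63 → {93, 86, 72, 68, 63, 61}
insert 85 → {93, 86, 85, 72, 68, 63, 61}
treat next patient → 93; now {86, 85, 72, 68, 63, 61}
insert 67 → {86, 85, 72, 68, 67, 63, 61}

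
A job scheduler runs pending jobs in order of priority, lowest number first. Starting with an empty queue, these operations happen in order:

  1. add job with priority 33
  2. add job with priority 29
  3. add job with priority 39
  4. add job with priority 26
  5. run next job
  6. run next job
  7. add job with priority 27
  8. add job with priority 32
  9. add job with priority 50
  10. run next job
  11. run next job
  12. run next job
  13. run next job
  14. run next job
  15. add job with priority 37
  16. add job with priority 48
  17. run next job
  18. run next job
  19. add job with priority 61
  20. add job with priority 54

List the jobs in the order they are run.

[26, 29, 27, 32, 33, 39, 50, 37, 48]

insert 33 → {33}
insert 29 → {29, 33}
insert 39 → {29, 33, 39}
insert 26 → {26, 29, 33, 39}
run next job → 26; now {29, 33, 39}
run next job → 29; now {33, 39}
insert 27 → {27, 33, 39}
insert 32 → {27, 32, 33, 39}
insert 50 → {27, 32, 33, 39, 50}
run next job → 27; now {32, 33, 39, 50}
run next job → 32; now {33, 39, 50}
run next job → 33; now {39, 50}
run next job → 39; now {50}
run next job → 50; now {}
insert 37 → {37}
insert 48 → {37, 48}
run next job → 37; now {48}
run next job → 48; now {}
insert 61 → {61}
insert 54 → {54, 61}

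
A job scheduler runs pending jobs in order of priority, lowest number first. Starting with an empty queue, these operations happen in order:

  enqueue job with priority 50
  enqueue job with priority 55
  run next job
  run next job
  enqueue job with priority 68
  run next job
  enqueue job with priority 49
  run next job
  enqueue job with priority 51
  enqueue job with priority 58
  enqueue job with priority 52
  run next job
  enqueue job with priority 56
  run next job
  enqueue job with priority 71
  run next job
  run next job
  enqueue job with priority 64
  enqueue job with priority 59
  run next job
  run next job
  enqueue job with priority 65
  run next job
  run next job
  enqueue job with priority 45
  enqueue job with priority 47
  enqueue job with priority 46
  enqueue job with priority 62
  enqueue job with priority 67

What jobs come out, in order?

[50, 55, 68, 49, 51, 52, 56, 58, 59, 64, 65, 71]

insert 50 → {50}
insert 55 → {50, 55}
run next job → 50; now {55}
run next job → 55; now {}
insert 68 → {68}
run next job → 68; now {}
insert 49 → {49}
run next job → 49; now {}
insert 51 → {51}
insert 58 → {51, 58}
insert 52 → {51, 52, 58}
run next job → 51; now {52, 58}
insert 56 → {52, 56, 58}
run next job → 52; now {56, 58}
insert 71 → {56, 58, 71}
run next job → 56; now {58, 71}
run next job → 58; now {71}
insert 64 → {64, 71}
insert 59 → {59, 64, 71}
run next job → 59; now {64, 71}
run next job → 64; now {71}
insert 65 → {65, 71}
run next job → 65; now {71}
run next job → 71; now {}
insert 45 → {45}
insert 47 → {45, 47}
insert 46 → {45, 46, 47}
insert 62 → {45, 46, 47, 62}
insert 67 → {45, 46, 47, 62, 67}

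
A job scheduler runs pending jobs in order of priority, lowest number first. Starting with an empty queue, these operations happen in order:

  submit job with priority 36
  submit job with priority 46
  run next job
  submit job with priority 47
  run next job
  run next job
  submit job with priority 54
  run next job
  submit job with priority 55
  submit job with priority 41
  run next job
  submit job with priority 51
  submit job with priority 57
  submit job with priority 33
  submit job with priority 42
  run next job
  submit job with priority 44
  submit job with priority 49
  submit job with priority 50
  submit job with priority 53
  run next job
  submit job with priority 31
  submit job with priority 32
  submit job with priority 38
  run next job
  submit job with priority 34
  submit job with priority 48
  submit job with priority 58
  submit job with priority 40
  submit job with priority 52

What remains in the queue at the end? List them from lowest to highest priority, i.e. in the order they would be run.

insert 36 → {36}
insert 46 → {36, 46}
run next job → 36; now {46}
insert 47 → {46, 47}
run next job → 46; now {47}
run next job → 47; now {}
insert 54 → {54}
run next job → 54; now {}
insert 55 → {55}
insert 41 → {41, 55}
run next job → 41; now {55}
insert 51 → {51, 55}
insert 57 → {51, 55, 57}
insert 33 → {33, 51, 55, 57}
insert 42 → {33, 42, 51, 55, 57}
run next job → 33; now {42, 51, 55, 57}
insert 44 → {42, 44, 51, 55, 57}
insert 49 → {42, 44, 49, 51, 55, 57}
insert 50 → {42, 44, 49, 50, 51, 55, 57}
insert 53 → {42, 44, 49, 50, 51, 53, 55, 57}
run next job → 42; now {44, 49, 50, 51, 53, 55, 57}
insert 31 → {31, 44, 49, 50, 51, 53, 55, 57}
insert 32 → {31, 32, 44, 49, 50, 51, 53, 55, 57}
insert 38 → {31, 32, 38, 44, 49, 50, 51, 53, 55, 57}
run next job → 31; now {32, 38, 44, 49, 50, 51, 53, 55, 57}
insert 34 → {32, 34, 38, 44, 49, 50, 51, 53, 55, 57}
insert 48 → {32, 34, 38, 44, 48, 49, 50, 51, 53, 55, 57}
insert 58 → {32, 34, 38, 44, 48, 49, 50, 51, 53, 55, 57, 58}
insert 40 → {32, 34, 38, 40, 44, 48, 49, 50, 51, 53, 55, 57, 58}
insert 52 → {32, 34, 38, 40, 44, 48, 49, 50, 51, 52, 53, 55, 57, 58}

[32, 34, 38, 40, 44, 48, 49, 50, 51, 52, 53, 55, 57, 58]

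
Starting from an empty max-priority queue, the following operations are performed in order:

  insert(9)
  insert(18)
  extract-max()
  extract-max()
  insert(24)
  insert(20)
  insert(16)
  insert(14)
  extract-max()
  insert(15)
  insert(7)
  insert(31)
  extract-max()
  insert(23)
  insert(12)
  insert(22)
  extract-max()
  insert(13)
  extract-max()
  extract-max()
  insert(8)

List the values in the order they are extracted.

insert 9 → {9}
insert 18 → {18, 9}
extract-max → 18; now {9}
extract-max → 9; now {}
insert 24 → {24}
insert 20 → {24, 20}
insert 16 → {24, 20, 16}
insert 14 → {24, 20, 16, 14}
extract-max → 24; now {20, 16, 14}
insert 15 → {20, 16, 15, 14}
insert 7 → {20, 16, 15, 14, 7}
insert 31 → {31, 20, 16, 15, 14, 7}
extract-max → 31; now {20, 16, 15, 14, 7}
insert 23 → {23, 20, 16, 15, 14, 7}
insert 12 → {23, 20, 16, 15, 14, 12, 7}
insert 22 → {23, 22, 20, 16, 15, 14, 12, 7}
extract-max → 23; now {22, 20, 16, 15, 14, 12, 7}
insert 13 → {22, 20, 16, 15, 14, 13, 12, 7}
extract-max → 22; now {20, 16, 15, 14, 13, 12, 7}
extract-max → 20; now {16, 15, 14, 13, 12, 7}
insert 8 → {16, 15, 14, 13, 12, 8, 7}

18, 9, 24, 31, 23, 22, 20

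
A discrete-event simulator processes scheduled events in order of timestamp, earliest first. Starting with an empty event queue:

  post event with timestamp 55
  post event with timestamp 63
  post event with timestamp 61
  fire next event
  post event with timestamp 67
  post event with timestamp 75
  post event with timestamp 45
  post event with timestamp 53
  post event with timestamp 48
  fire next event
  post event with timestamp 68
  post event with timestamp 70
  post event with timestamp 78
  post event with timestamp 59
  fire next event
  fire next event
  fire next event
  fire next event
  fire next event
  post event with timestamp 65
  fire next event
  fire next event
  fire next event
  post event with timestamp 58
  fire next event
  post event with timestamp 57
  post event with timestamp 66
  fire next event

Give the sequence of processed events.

insert 55 → {55}
insert 63 → {55, 63}
insert 61 → {55, 61, 63}
fire next event → 55; now {61, 63}
insert 67 → {61, 63, 67}
insert 75 → {61, 63, 67, 75}
insert 45 → {45, 61, 63, 67, 75}
insert 53 → {45, 53, 61, 63, 67, 75}
insert 48 → {45, 48, 53, 61, 63, 67, 75}
fire next event → 45; now {48, 53, 61, 63, 67, 75}
insert 68 → {48, 53, 61, 63, 67, 68, 75}
insert 70 → {48, 53, 61, 63, 67, 68, 70, 75}
insert 78 → {48, 53, 61, 63, 67, 68, 70, 75, 78}
insert 59 → {48, 53, 59, 61, 63, 67, 68, 70, 75, 78}
fire next event → 48; now {53, 59, 61, 63, 67, 68, 70, 75, 78}
fire next event → 53; now {59, 61, 63, 67, 68, 70, 75, 78}
fire next event → 59; now {61, 63, 67, 68, 70, 75, 78}
fire next event → 61; now {63, 67, 68, 70, 75, 78}
fire next event → 63; now {67, 68, 70, 75, 78}
insert 65 → {65, 67, 68, 70, 75, 78}
fire next event → 65; now {67, 68, 70, 75, 78}
fire next event → 67; now {68, 70, 75, 78}
fire next event → 68; now {70, 75, 78}
insert 58 → {58, 70, 75, 78}
fire next event → 58; now {70, 75, 78}
insert 57 → {57, 70, 75, 78}
insert 66 → {57, 66, 70, 75, 78}
fire next event → 57; now {66, 70, 75, 78}

55, 45, 48, 53, 59, 61, 63, 65, 67, 68, 58, 57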